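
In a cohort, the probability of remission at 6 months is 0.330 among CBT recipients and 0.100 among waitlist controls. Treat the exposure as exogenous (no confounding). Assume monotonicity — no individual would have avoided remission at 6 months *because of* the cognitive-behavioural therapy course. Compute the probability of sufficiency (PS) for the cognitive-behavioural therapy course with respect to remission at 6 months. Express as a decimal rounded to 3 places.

Let p₁ = 0.33, p₀ = 0.1.
Under exogeneity and monotonicity, PS = (p₁ − p₀) / (1 − p₀).
PS = (0.33 − 0.1) / (1 − 0.1) = 0.23 / 0.9 ≈ 0.2556

PS ≈ 0.256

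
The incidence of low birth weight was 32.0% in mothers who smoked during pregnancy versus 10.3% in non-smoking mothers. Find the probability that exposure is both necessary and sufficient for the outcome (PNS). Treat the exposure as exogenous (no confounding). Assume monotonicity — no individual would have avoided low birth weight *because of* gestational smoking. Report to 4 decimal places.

PNS ≈ 0.2170

p₁ = 0.32, p₀ = 0.103.
Under exogeneity and monotonicity, PNS = p₁ − p₀.
PNS = 0.32 − 0.103 = 0.217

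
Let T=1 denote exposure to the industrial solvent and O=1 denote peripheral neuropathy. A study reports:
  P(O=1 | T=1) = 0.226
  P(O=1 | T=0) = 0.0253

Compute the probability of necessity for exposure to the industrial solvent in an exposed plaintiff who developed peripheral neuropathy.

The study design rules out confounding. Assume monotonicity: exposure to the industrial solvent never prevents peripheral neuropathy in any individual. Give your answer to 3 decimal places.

PN ≈ 0.888

Let p₁ = 0.226, p₀ = 0.0253.
Under exogeneity and monotonicity, PN = (p₁ − p₀) / p₁.
PN = (0.226 − 0.0253) / 0.226 = 0.2007 / 0.226 ≈ 0.8881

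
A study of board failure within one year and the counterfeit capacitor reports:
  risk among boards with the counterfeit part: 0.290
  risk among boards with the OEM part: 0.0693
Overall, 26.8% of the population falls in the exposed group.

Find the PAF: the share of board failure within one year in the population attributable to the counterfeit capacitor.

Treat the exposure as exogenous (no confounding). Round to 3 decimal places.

Let p₁ = 0.29, p₀ = 0.0693.
Overall risk P(Y=1) = π·p₁ + (1−π)·p₀ = 0.268×0.29 + 0.732×0.0693 = 0.12845.
Under exogeneity, PAF = [P(Y=1) − p₀] / P(Y=1).
PAF = (0.12845 − 0.0693) / 0.12845 ≈ 0.4605

PAF ≈ 0.460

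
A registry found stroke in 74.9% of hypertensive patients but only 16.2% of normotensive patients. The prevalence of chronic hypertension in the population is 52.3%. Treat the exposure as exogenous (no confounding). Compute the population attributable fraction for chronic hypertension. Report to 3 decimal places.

p₁ = 0.749, p₀ = 0.162.
Overall risk P(Y=1) = π·p₁ + (1−π)·p₀ = 0.523×0.749 + 0.477×0.162 = 0.469.
Under exogeneity, PAF = [P(Y=1) − p₀] / P(Y=1).
PAF = (0.469 − 0.162) / 0.469 ≈ 0.6546

PAF ≈ 0.655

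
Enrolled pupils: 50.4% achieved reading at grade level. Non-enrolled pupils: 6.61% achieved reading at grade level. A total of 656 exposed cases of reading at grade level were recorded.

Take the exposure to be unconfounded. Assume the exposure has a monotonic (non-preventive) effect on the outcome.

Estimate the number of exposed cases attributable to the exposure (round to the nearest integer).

about 570 cases

p₁ = 0.504, p₀ = 0.0661.
PN = (p₁ − p₀)/p₁ = (0.504 − 0.0661) / 0.504 ≈ 0.86885.
Attributable cases ≈ PN × (exposed cases) = 0.86885 × 656 ≈ 569.97.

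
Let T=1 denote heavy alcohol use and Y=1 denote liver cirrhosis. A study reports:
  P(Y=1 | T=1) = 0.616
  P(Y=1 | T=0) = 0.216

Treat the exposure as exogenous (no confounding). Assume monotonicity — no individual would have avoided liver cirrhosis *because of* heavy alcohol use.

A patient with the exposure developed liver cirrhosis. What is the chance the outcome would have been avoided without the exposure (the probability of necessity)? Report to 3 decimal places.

Let p₁ = 0.616, p₀ = 0.216.
Under exogeneity and monotonicity, PN = (p₁ − p₀) / p₁.
PN = (0.616 − 0.216) / 0.616 = 0.4 / 0.616 ≈ 0.6494

PN ≈ 0.649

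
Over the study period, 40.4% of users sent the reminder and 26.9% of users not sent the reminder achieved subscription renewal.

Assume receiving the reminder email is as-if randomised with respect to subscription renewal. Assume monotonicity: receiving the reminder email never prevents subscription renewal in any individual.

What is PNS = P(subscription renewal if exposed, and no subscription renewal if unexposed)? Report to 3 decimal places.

PNS ≈ 0.135

p₁ = 0.404, p₀ = 0.269.
Under exogeneity and monotonicity, PNS = p₁ − p₀.
PNS = 0.404 − 0.269 = 0.135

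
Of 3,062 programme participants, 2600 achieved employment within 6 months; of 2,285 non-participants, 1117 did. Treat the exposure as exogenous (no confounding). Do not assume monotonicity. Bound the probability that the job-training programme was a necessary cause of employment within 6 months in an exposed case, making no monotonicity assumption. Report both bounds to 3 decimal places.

0.424 ≤ PN ≤ 0.602

p₁ = P(outcome | exposed) = 2600/3062 = 0.84912
p₀ = P(outcome | unexposed) = 1117/2285 = 0.48884
Under exogeneity alone the bounds on PN are max{0,(p₁−p₀)/p₁} ≤ PN ≤ min{1,(1−p₀)/p₁}.
  lower = (p₁ − p₀)/p₁ = 0.36028 / 0.84912 ≈ 0.4243
  upper = min{1, (1 − p₀)/p₁} = 0.51116 / 0.84912 ≈ 0.6020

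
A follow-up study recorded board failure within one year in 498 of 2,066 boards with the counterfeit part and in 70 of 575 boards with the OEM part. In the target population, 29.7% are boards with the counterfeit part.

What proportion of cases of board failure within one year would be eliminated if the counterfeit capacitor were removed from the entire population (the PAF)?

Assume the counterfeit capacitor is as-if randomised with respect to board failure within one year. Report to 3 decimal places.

p₁ = P(outcome | exposed) = 498/2066 = 0.24105
p₀ = P(outcome | unexposed) = 70/575 = 0.12174
Overall risk P(Y=1) = π·p₁ + (1−π)·p₀ = 0.297×0.24105 + 0.703×0.12174 = 0.15717.
Under exogeneity, PAF = [P(Y=1) − p₀] / P(Y=1).
PAF = (0.15717 − 0.12174) / 0.15717 ≈ 0.2254

PAF ≈ 0.225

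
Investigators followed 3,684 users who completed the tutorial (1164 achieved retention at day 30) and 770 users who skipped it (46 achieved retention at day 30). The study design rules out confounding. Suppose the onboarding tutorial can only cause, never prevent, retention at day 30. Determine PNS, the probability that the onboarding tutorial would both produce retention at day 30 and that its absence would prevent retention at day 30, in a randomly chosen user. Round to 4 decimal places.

PNS ≈ 0.2562

p₁ = P(outcome | exposed) = 1164/3684 = 0.31596
p₀ = P(outcome | unexposed) = 46/770 = 0.05974
Under exogeneity and monotonicity, PNS = p₁ − p₀.
PNS = 0.31596 − 0.05974 = 0.25622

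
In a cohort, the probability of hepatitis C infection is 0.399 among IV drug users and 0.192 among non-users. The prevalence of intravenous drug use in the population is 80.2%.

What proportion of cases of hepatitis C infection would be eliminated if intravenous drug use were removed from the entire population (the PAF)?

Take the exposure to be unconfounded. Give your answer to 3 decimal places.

Let p₁ = 0.399, p₀ = 0.192.
Overall risk P(Y=1) = π·p₁ + (1−π)·p₀ = 0.802×0.399 + 0.198×0.192 = 0.35801.
Under exogeneity, PAF = [P(Y=1) − p₀] / P(Y=1).
PAF = (0.35801 − 0.192) / 0.35801 ≈ 0.4637

PAF ≈ 0.464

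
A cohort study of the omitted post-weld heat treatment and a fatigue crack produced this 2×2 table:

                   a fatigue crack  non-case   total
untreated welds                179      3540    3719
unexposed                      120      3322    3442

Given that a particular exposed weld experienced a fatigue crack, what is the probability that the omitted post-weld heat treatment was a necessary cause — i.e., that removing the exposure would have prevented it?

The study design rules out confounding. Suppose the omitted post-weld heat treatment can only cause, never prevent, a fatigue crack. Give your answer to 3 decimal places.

p₁ = P(outcome | exposed) = 179/3719 = 0.048131
p₀ = P(outcome | unexposed) = 120/3442 = 0.034863
Under exogeneity and monotonicity, PN = (p₁ − p₀)/p₁.
PN = (0.048131 − 0.034863) / 0.048131 ≈ 0.2757

PN ≈ 0.276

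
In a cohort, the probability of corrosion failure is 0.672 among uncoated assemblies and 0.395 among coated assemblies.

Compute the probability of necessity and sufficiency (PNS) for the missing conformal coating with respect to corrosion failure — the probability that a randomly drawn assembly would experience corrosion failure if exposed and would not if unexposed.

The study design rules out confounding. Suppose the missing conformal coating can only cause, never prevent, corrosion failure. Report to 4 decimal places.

Let p₁ = 0.672, p₀ = 0.395.
Under exogeneity and monotonicity, PNS = p₁ − p₀.
PNS = 0.672 − 0.395 = 0.277

PNS ≈ 0.2770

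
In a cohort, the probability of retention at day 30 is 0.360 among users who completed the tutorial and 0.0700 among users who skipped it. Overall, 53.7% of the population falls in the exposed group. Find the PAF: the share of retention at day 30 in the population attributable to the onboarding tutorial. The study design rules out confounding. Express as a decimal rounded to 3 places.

PAF ≈ 0.690

Let p₁ = 0.36, p₀ = 0.07.
Overall risk P(Y=1) = π·p₁ + (1−π)·p₀ = 0.537×0.36 + 0.463×0.07 = 0.22573.
Under exogeneity, PAF = [P(Y=1) − p₀] / P(Y=1).
PAF = (0.22573 − 0.07) / 0.22573 ≈ 0.6899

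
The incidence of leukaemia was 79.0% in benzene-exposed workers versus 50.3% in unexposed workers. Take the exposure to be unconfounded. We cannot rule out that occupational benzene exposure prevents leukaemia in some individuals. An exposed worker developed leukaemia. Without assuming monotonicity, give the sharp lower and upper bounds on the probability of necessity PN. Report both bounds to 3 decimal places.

0.363 ≤ PN ≤ 0.629

p₁ = 0.79, p₀ = 0.503.
Under exogeneity alone the bounds on PN are max{0,(p₁−p₀)/p₁} ≤ PN ≤ min{1,(1−p₀)/p₁}.
  lower = (p₁ − p₀)/p₁ = 0.287 / 0.79 ≈ 0.3633
  upper = min{1, (1 − p₀)/p₁} = 0.497 / 0.79 ≈ 0.6291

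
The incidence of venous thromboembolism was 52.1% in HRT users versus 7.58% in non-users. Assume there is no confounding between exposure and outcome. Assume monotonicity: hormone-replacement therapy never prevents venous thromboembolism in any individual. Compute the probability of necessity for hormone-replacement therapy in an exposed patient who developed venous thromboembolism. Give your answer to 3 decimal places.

p₁ = 0.521, p₀ = 0.0758.
Under exogeneity and monotonicity, PN = (p₁ − p₀) / p₁.
PN = (0.521 − 0.0758) / 0.521 = 0.4452 / 0.521 ≈ 0.8545

PN ≈ 0.855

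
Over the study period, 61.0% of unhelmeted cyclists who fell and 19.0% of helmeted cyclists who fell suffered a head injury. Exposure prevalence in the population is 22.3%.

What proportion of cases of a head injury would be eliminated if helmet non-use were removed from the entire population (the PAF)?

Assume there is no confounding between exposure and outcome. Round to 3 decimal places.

PAF ≈ 0.330

p₁ = 0.61, p₀ = 0.19.
Overall risk P(Y=1) = π·p₁ + (1−π)·p₀ = 0.223×0.61 + 0.777×0.19 = 0.28366.
Under exogeneity, PAF = [P(Y=1) − p₀] / P(Y=1).
PAF = (0.28366 − 0.19) / 0.28366 ≈ 0.3302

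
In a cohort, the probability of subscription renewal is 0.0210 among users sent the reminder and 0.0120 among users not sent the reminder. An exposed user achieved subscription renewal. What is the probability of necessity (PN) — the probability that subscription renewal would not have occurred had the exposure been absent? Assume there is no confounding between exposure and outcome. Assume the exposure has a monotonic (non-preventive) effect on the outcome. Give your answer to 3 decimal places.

Let p₁ = 0.021, p₀ = 0.012.
Under exogeneity and monotonicity, PN = (p₁ − p₀) / p₁.
PN = (0.021 − 0.012) / 0.021 = 0.009 / 0.021 ≈ 0.4286

PN ≈ 0.429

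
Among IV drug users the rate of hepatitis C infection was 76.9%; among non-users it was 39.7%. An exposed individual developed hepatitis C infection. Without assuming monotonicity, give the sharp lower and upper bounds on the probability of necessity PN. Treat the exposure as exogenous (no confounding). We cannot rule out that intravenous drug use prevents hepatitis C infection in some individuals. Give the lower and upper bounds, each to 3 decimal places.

p₁ = 0.769, p₀ = 0.397.
Under exogeneity alone the bounds on PN are max{0,(p₁−p₀)/p₁} ≤ PN ≤ min{1,(1−p₀)/p₁}.
  lower = (p₁ − p₀)/p₁ = 0.372 / 0.769 ≈ 0.4837
  upper = min{1, (1 − p₀)/p₁} = 0.603 / 0.769 ≈ 0.7841

0.484 ≤ PN ≤ 0.784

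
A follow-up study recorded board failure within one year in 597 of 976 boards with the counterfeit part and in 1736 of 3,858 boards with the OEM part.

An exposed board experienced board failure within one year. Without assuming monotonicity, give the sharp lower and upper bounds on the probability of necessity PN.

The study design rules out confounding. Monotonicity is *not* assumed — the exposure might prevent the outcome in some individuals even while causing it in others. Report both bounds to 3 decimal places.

p₁ = P(outcome | exposed) = 597/976 = 0.61168
p₀ = P(outcome | unexposed) = 1736/3858 = 0.44997
Under exogeneity alone the bounds on PN are max{0,(p₁−p₀)/p₁} ≤ PN ≤ min{1,(1−p₀)/p₁}.
  lower = (p₁ − p₀)/p₁ = 0.16171 / 0.61168 ≈ 0.2644
  upper = min{1, (1 − p₀)/p₁} = 0.55003 / 0.61168 ≈ 0.8992

0.264 ≤ PN ≤ 0.899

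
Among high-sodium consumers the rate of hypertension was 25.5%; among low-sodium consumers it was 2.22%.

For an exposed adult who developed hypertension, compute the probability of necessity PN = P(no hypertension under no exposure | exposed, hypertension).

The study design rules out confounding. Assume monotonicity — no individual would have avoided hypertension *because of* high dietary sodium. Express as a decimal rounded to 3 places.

PN ≈ 0.913

p₁ = 0.255, p₀ = 0.0222.
Under exogeneity and monotonicity, PN = (p₁ − p₀) / p₁.
PN = (0.255 − 0.0222) / 0.255 = 0.2328 / 0.255 ≈ 0.9129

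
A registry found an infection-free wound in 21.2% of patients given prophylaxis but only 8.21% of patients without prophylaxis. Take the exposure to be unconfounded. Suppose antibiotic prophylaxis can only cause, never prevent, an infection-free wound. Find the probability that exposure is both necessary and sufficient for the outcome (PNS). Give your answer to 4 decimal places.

p₁ = 0.212, p₀ = 0.0821.
Under exogeneity and monotonicity, PNS = p₁ − p₀.
PNS = 0.212 − 0.0821 = 0.1299

PNS ≈ 0.1299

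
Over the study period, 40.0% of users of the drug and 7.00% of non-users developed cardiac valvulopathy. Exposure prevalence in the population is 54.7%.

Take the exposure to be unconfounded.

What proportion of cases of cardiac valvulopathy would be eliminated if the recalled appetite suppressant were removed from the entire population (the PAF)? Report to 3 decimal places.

PAF ≈ 0.721

p₁ = 0.4, p₀ = 0.07.
Overall risk P(Y=1) = π·p₁ + (1−π)·p₀ = 0.547×0.4 + 0.453×0.07 = 0.25051.
Under exogeneity, PAF = [P(Y=1) − p₀] / P(Y=1).
PAF = (0.25051 − 0.07) / 0.25051 ≈ 0.7206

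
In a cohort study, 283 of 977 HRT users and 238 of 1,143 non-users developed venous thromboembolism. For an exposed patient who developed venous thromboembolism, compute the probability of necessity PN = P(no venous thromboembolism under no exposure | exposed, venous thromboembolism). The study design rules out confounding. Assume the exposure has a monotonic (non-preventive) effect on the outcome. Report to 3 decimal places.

p₁ = P(outcome | exposed) = 283/977 = 0.28966
p₀ = P(outcome | unexposed) = 238/1143 = 0.20822
Under exogeneity and monotonicity, PN = (p₁ − p₀) / p₁.
PN = (0.28966 − 0.20822) / 0.28966 = 0.081438 / 0.28966 ≈ 0.2811

PN ≈ 0.281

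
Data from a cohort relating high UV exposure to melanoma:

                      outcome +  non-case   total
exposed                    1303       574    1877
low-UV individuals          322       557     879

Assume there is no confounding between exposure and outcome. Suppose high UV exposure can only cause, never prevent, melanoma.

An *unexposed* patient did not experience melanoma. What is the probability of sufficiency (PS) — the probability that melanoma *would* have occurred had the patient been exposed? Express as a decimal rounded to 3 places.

p₁ = P(outcome | exposed) = 1303/1877 = 0.69419
p₀ = P(outcome | unexposed) = 322/879 = 0.36633
Under exogeneity and monotonicity, PS = (p₁ − p₀)/(1 − p₀).
PS = (0.69419 − 0.36633) / 0.63367 ≈ 0.5174

PS ≈ 0.517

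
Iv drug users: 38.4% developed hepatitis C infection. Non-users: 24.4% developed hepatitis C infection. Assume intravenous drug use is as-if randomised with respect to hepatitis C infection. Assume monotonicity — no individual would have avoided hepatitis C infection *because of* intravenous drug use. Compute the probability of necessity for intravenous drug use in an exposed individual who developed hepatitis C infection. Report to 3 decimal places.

p₁ = 0.384, p₀ = 0.244.
Under exogeneity and monotonicity, PN = (p₁ − p₀) / p₁.
PN = (0.384 − 0.244) / 0.384 = 0.14 / 0.384 ≈ 0.3646

PN ≈ 0.365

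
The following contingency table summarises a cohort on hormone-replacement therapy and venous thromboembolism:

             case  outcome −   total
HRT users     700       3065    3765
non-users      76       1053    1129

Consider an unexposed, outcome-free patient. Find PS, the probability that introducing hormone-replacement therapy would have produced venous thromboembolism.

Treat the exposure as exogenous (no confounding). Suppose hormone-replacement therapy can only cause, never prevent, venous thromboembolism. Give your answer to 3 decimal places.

p₁ = P(outcome | exposed) = 700/3765 = 0.18592
p₀ = P(outcome | unexposed) = 76/1129 = 0.067316
Under exogeneity and monotonicity, PS = (p₁ − p₀)/(1 − p₀).
PS = (0.18592 − 0.067316) / 0.93268 ≈ 0.1272

PS ≈ 0.127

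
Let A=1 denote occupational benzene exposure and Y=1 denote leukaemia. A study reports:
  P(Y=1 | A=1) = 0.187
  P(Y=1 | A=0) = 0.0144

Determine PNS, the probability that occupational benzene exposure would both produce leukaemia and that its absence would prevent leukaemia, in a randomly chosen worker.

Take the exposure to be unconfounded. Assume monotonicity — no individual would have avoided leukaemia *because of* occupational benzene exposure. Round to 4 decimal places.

Let p₁ = 0.187, p₀ = 0.0144.
Under exogeneity and monotonicity, PNS = p₁ − p₀.
PNS = 0.187 − 0.0144 = 0.1726

PNS ≈ 0.1726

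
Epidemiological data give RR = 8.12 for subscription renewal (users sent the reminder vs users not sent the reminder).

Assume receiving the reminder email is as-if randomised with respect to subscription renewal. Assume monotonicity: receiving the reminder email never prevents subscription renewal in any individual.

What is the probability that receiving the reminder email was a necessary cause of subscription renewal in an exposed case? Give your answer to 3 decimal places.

PN ≈ 0.877

Under exogeneity and monotonicity, PN = (RR − 1) / RR = 1 − 1/RR.
PN = (8.12 − 1) / 8.12 = 7.12 / 8.12 ≈ 0.8768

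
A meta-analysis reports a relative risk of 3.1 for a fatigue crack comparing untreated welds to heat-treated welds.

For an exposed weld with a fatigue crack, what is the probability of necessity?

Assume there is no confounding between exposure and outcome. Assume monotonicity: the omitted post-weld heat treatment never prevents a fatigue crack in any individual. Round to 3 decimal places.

PN ≈ 0.677

Under exogeneity and monotonicity, PN = (RR − 1) / RR = 1 − 1/RR.
PN = (3.1 − 1) / 3.1 = 2.1 / 3.1 ≈ 0.6774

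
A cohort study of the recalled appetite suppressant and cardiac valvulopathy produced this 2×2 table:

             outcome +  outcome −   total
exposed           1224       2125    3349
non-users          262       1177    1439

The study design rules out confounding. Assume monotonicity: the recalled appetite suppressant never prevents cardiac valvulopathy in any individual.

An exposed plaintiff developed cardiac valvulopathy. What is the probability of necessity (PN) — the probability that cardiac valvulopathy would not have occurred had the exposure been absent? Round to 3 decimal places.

p₁ = P(outcome | exposed) = 1224/3349 = 0.36548
p₀ = P(outcome | unexposed) = 262/1439 = 0.18207
Under exogeneity and monotonicity, PN = (p₁ − p₀) / p₁.
PN = (0.36548 − 0.18207) / 0.36548 = 0.18341 / 0.36548 ≈ 0.5018

PN ≈ 0.502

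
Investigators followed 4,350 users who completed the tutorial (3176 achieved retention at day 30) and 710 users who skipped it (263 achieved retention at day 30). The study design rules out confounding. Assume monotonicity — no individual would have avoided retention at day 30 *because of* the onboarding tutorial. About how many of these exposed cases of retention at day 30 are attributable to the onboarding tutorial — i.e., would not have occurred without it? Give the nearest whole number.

p₁ = P(outcome | exposed) = 3176/4350 = 0.73011
p₀ = P(outcome | unexposed) = 263/710 = 0.37042
PN = (p₁ − p₀)/p₁ = (0.73011 − 0.37042) / 0.73011 ≈ 0.49265.
Attributable cases ≈ PN × (exposed cases) = 0.49265 × 3176 ≈ 1564.66.

about 1565 cases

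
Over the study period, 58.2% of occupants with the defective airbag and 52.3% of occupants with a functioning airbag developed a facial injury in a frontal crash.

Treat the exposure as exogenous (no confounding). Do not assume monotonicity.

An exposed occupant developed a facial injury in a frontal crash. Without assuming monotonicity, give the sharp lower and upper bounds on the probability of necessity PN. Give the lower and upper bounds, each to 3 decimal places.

0.101 ≤ PN ≤ 0.820

p₁ = 0.582, p₀ = 0.523.
Under exogeneity alone the bounds on PN are max{0,(p₁−p₀)/p₁} ≤ PN ≤ min{1,(1−p₀)/p₁}.
  lower = (p₁ − p₀)/p₁ = 0.059 / 0.582 ≈ 0.1014
  upper = min{1, (1 − p₀)/p₁} = 0.477 / 0.582 ≈ 0.8196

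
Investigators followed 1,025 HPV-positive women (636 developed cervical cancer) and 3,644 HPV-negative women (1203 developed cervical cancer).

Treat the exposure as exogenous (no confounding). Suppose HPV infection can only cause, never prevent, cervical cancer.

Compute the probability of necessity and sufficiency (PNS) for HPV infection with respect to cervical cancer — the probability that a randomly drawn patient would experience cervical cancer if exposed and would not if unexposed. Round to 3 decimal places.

p₁ = P(outcome | exposed) = 636/1025 = 0.62049
p₀ = P(outcome | unexposed) = 1203/3644 = 0.33013
Under exogeneity and monotonicity, PNS = p₁ − p₀.
PNS = 0.62049 − 0.33013 = 0.29036

PNS ≈ 0.290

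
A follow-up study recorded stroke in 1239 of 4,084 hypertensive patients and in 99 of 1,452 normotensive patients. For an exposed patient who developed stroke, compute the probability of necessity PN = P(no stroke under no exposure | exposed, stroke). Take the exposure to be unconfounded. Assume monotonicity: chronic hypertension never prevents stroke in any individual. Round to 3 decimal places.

p₁ = P(outcome | exposed) = 1239/4084 = 0.30338
p₀ = P(outcome | unexposed) = 99/1452 = 0.068182
Under exogeneity and monotonicity, PN = (p₁ − p₀) / p₁.
PN = (0.30338 − 0.068182) / 0.30338 = 0.2352 / 0.30338 ≈ 0.7753

PN ≈ 0.775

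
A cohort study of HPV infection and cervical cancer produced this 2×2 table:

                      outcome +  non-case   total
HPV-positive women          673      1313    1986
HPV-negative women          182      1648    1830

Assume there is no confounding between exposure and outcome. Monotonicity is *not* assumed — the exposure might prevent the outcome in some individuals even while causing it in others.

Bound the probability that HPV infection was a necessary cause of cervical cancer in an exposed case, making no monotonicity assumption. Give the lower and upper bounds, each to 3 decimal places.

p₁ = P(outcome | exposed) = 673/1986 = 0.33887
p₀ = P(outcome | unexposed) = 182/1830 = 0.099454
Under exogeneity alone the bounds on PN are max{0,(p₁−p₀)/p₁} ≤ PN ≤ min{1,(1−p₀)/p₁}.
  lower = (p₁ − p₀)/p₁ = 0.23942 / 0.33887 ≈ 0.7065
  upper = min{1, (1 − p₀)/p₁} = 0.90055 / 0.33887 ≈ 2.6575 → capped at 1

0.707 ≤ PN ≤ 1.000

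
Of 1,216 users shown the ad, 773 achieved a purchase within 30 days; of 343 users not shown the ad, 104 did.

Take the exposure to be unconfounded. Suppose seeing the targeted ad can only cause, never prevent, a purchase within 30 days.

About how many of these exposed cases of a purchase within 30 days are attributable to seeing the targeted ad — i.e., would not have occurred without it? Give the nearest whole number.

about 404 cases

p₁ = P(outcome | exposed) = 773/1216 = 0.63569
p₀ = P(outcome | unexposed) = 104/343 = 0.30321
PN = (p₁ − p₀)/p₁ = (0.63569 − 0.30321) / 0.63569 ≈ 0.52303.
Attributable cases ≈ PN × (exposed cases) = 0.52303 × 773 ≈ 404.30.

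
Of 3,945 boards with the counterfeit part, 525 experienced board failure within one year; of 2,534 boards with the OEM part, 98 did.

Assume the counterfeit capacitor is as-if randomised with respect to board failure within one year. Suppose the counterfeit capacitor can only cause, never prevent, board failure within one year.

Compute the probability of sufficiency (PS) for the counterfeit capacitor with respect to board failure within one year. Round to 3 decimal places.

PS ≈ 0.098

p₁ = P(outcome | exposed) = 525/3945 = 0.13308
p₀ = P(outcome | unexposed) = 98/2534 = 0.038674
Under exogeneity and monotonicity, PS = (p₁ − p₀) / (1 − p₀).
PS = (0.13308 − 0.038674) / (1 − 0.038674) = 0.094406 / 0.96133 ≈ 0.0982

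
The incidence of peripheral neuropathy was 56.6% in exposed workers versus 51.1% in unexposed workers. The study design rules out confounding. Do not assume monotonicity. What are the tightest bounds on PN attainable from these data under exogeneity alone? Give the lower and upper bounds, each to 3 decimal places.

p₁ = 0.566, p₀ = 0.511.
Under exogeneity alone the bounds on PN are max{0,(p₁−p₀)/p₁} ≤ PN ≤ min{1,(1−p₀)/p₁}.
  lower = (p₁ − p₀)/p₁ = 0.055 / 0.566 ≈ 0.0972
  upper = min{1, (1 − p₀)/p₁} = 0.489 / 0.566 ≈ 0.8640

0.097 ≤ PN ≤ 0.864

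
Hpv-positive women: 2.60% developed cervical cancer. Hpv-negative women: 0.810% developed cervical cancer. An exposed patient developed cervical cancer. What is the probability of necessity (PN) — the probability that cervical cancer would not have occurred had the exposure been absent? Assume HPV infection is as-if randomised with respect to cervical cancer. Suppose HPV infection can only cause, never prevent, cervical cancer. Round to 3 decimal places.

PN ≈ 0.688

p₁ = 0.026, p₀ = 0.0081.
Under exogeneity and monotonicity, PN = (p₁ − p₀) / p₁.
PN = (0.026 − 0.0081) / 0.026 = 0.0179 / 0.026 ≈ 0.6885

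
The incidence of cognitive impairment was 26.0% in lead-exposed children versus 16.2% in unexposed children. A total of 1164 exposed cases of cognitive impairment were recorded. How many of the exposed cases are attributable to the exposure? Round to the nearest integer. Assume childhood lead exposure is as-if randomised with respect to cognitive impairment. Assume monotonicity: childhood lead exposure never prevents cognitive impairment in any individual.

about 439 cases

p₁ = 0.26, p₀ = 0.162.
PN = (p₁ − p₀)/p₁ = (0.26 − 0.162) / 0.26 ≈ 0.37692.
Attributable cases ≈ PN × (exposed cases) = 0.37692 × 1164 ≈ 438.74.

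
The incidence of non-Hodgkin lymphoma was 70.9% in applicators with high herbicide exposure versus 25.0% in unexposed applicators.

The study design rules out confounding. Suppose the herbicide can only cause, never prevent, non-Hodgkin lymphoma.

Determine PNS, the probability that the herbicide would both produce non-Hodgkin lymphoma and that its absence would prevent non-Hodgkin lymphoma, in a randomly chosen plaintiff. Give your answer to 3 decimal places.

p₁ = 0.709, p₀ = 0.25.
Under exogeneity and monotonicity, PNS = p₁ − p₀.
PNS = 0.709 − 0.25 = 0.459

PNS ≈ 0.459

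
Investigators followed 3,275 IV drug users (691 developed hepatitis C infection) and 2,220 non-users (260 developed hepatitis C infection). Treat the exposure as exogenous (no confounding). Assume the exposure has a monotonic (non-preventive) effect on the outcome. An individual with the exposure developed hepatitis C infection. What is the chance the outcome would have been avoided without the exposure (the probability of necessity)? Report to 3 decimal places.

PN ≈ 0.445

p₁ = P(outcome | exposed) = 691/3275 = 0.21099
p₀ = P(outcome | unexposed) = 260/2220 = 0.11712
Under exogeneity and monotonicity, PN = (p₁ − p₀) / p₁.
PN = (0.21099 − 0.11712) / 0.21099 = 0.093875 / 0.21099 ≈ 0.4449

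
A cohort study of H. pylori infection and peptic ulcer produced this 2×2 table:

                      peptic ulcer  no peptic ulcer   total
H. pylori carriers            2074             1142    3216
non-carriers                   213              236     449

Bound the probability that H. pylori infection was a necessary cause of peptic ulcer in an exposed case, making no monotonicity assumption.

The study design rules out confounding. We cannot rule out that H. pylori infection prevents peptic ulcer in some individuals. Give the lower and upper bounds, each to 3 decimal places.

p₁ = P(outcome | exposed) = 2074/3216 = 0.6449
p₀ = P(outcome | unexposed) = 213/449 = 0.47439
Under exogeneity alone the bounds on PN are max{0,(p₁−p₀)/p₁} ≤ PN ≤ min{1,(1−p₀)/p₁}.
  lower = (p₁ − p₀)/p₁ = 0.17051 / 0.6449 ≈ 0.2644
  upper = min{1, (1 − p₀)/p₁} = 0.52561 / 0.6449 ≈ 0.8150

0.264 ≤ PN ≤ 0.815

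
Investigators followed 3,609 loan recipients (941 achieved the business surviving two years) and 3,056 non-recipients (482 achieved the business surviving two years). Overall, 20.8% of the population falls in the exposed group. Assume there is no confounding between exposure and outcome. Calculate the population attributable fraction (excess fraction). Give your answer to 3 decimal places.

p₁ = P(outcome | exposed) = 941/3609 = 0.26074
p₀ = P(outcome | unexposed) = 482/3056 = 0.15772
Overall risk P(Y=1) = π·p₁ + (1−π)·p₀ = 0.208×0.26074 + 0.792×0.15772 = 0.17915.
Under exogeneity, PAF = [P(Y=1) − p₀] / P(Y=1).
PAF = (0.17915 − 0.15772) / 0.17915 ≈ 0.1196

PAF ≈ 0.120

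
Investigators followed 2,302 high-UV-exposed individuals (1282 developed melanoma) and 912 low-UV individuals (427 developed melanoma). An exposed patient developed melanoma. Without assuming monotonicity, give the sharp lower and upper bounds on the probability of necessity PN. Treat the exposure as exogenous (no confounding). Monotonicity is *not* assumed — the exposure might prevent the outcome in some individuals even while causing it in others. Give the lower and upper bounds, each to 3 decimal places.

p₁ = P(outcome | exposed) = 1282/2302 = 0.55691
p₀ = P(outcome | unexposed) = 427/912 = 0.4682
Under exogeneity alone the bounds on PN are max{0,(p₁−p₀)/p₁} ≤ PN ≤ min{1,(1−p₀)/p₁}.
  lower = (p₁ − p₀)/p₁ = 0.088705 / 0.55691 ≈ 0.1593
  upper = min{1, (1 − p₀)/p₁} = 0.5318 / 0.55691 ≈ 0.9549

0.159 ≤ PN ≤ 0.955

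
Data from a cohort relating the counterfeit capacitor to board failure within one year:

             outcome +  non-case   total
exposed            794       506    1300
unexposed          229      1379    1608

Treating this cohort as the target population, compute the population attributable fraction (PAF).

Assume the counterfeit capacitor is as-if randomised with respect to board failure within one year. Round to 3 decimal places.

p₁ = P(outcome | exposed) = 794/1300 = 0.61077
p₀ = P(outcome | unexposed) = 229/1608 = 0.14241
Exposure prevalence π = 1300/2908 = 0.44704; overall risk P(Y=1) = 0.35179.
Under exogeneity, PAF = [P(Y=1) − p₀]/P(Y=1).
PAF = (0.35179 − 0.14241) / 0.35179 ≈ 0.5952

PAF ≈ 0.595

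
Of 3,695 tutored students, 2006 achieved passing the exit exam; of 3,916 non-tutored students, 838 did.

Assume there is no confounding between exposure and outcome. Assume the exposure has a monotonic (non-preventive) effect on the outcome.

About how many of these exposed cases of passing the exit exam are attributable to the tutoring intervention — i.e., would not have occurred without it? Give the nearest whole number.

about 1215 cases

p₁ = P(outcome | exposed) = 2006/3695 = 0.5429
p₀ = P(outcome | unexposed) = 838/3916 = 0.21399
PN = (p₁ − p₀)/p₁ = (0.5429 − 0.21399) / 0.5429 ≈ 0.60583.
Attributable cases ≈ PN × (exposed cases) = 0.60583 × 2006 ≈ 1215.29.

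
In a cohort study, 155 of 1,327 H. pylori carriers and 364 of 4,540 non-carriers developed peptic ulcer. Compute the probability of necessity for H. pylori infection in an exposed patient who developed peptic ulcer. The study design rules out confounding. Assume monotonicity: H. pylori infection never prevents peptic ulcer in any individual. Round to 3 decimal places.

p₁ = P(outcome | exposed) = 155/1327 = 0.1168
p₀ = P(outcome | unexposed) = 364/4540 = 0.080176
Under exogeneity and monotonicity, PN = (p₁ − p₀) / p₁.
PN = (0.1168 − 0.080176) / 0.1168 = 0.036629 / 0.1168 ≈ 0.3136

PN ≈ 0.314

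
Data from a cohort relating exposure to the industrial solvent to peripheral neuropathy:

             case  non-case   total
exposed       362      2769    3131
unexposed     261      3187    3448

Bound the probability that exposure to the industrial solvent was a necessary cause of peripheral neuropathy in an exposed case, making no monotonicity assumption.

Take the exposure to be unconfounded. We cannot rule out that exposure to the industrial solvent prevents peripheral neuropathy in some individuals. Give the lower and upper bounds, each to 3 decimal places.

p₁ = P(outcome | exposed) = 362/3131 = 0.11562
p₀ = P(outcome | unexposed) = 261/3448 = 0.075696
Under exogeneity alone the bounds on PN are max{0,(p₁−p₀)/p₁} ≤ PN ≤ min{1,(1−p₀)/p₁}.
  lower = (p₁ − p₀)/p₁ = 0.039922 / 0.11562 ≈ 0.3453
  upper = min{1, (1 − p₀)/p₁} = 0.9243 / 0.11562 ≈ 7.9945 → capped at 1

0.345 ≤ PN ≤ 1.000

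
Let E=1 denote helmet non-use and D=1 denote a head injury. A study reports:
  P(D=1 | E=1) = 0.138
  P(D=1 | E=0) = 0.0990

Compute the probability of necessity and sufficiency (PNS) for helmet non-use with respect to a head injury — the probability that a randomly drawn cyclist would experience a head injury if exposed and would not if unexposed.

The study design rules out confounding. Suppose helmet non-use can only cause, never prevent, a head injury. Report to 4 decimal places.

PNS ≈ 0.0390

Let p₁ = 0.138, p₀ = 0.099.
Under exogeneity and monotonicity, PNS = p₁ − p₀.
PNS = 0.138 − 0.099 = 0.039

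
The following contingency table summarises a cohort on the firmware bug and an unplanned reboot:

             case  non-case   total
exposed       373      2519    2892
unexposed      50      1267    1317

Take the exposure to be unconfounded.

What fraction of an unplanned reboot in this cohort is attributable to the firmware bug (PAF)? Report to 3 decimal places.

PAF ≈ 0.622

p₁ = P(outcome | exposed) = 373/2892 = 0.12898
p₀ = P(outcome | unexposed) = 50/1317 = 0.037965
Exposure prevalence π = 2892/4209 = 0.6871; overall risk P(Y=1) = 0.1005.
Under exogeneity, PAF = [P(Y=1) − p₀]/P(Y=1).
PAF = (0.1005 − 0.037965) / 0.1005 ≈ 0.6222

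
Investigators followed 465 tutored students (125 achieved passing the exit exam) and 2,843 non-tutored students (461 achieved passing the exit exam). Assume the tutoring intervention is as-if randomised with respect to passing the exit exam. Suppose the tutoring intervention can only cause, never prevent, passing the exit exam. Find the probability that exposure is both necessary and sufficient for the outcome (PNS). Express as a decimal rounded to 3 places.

PNS ≈ 0.107

p₁ = P(outcome | exposed) = 125/465 = 0.26882
p₀ = P(outcome | unexposed) = 461/2843 = 0.16215
Under exogeneity and monotonicity, PNS = p₁ − p₀.
PNS = 0.26882 − 0.16215 = 0.10666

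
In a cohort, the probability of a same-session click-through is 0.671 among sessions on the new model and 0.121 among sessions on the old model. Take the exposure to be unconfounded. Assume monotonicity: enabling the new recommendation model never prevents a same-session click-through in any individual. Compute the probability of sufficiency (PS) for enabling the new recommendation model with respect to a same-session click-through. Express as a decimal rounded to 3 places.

Let p₁ = 0.671, p₀ = 0.121.
Under exogeneity and monotonicity, PS = (p₁ − p₀) / (1 − p₀).
PS = (0.671 − 0.121) / (1 − 0.121) = 0.55 / 0.879 ≈ 0.6257

PS ≈ 0.626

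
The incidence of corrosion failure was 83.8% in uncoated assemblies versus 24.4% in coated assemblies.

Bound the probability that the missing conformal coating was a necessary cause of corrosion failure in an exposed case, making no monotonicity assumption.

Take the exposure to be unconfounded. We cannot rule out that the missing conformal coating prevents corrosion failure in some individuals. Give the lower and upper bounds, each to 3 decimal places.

p₁ = 0.838, p₀ = 0.244.
Under exogeneity alone the bounds on PN are max{0,(p₁−p₀)/p₁} ≤ PN ≤ min{1,(1−p₀)/p₁}.
  lower = (p₁ − p₀)/p₁ = 0.594 / 0.838 ≈ 0.7088
  upper = min{1, (1 − p₀)/p₁} = 0.756 / 0.838 ≈ 0.9021

0.709 ≤ PN ≤ 0.902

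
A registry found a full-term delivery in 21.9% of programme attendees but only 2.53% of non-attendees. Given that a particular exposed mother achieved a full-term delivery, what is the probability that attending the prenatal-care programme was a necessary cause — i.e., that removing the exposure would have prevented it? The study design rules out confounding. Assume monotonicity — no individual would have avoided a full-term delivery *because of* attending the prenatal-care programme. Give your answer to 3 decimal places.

p₁ = 0.219, p₀ = 0.0253.
Under exogeneity and monotonicity, PN = (p₁ − p₀) / p₁.
PN = (0.219 − 0.0253) / 0.219 = 0.1937 / 0.219 ≈ 0.8845

PN ≈ 0.884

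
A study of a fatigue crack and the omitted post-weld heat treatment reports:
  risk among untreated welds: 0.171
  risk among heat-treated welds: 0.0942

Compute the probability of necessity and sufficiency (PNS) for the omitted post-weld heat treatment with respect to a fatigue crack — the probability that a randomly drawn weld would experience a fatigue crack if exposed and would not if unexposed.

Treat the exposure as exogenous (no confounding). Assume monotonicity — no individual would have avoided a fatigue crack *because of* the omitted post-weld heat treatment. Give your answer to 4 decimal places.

PNS ≈ 0.0768

Let p₁ = 0.171, p₀ = 0.0942.
Under exogeneity and monotonicity, PNS = p₁ − p₀.
PNS = 0.171 − 0.0942 = 0.0768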